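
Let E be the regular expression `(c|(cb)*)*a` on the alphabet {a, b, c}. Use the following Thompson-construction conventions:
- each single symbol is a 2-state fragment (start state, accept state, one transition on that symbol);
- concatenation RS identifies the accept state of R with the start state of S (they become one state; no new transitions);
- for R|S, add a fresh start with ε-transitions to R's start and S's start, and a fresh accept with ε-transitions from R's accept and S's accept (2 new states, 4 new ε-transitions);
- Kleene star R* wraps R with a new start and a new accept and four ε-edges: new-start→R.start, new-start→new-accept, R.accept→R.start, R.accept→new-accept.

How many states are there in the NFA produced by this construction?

12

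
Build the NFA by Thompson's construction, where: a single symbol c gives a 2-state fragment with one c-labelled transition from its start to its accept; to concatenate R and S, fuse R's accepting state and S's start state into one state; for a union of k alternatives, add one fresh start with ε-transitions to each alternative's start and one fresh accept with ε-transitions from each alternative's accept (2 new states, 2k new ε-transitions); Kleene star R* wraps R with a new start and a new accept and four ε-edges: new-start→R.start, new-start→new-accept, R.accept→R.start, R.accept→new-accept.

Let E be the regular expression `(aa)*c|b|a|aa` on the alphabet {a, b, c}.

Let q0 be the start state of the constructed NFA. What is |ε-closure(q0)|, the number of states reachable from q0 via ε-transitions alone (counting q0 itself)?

7

Work bottom-up. For each fragment F, track |ε-closure(F.start)| and whether F's accept lies in that closure (i.e. whether F accepts ε). A single-symbol fragment has closure size 1 and does not accept ε.
  aa : same as the first factor's closure: |ε-closure| = 1
  (aa)* : |ε-closure| = 1 (new start) + 1 (body) + 1 (new accept) = 3
  (aa)*c : |ε-closure| = 3 + (1−1) = 3 (closure spills across the concat boundary because the left factor accepts ε)
  aa : |ε-closure| equals the left operand's closure size = 1 (its accept is not ε-reachable, so the closure stops there)
  (aa)*c|b|a|aa : new start ε-reaches every alternative's start; none of them accept ε, so the new accept is not reached: |ε-closure| = 1 + 3 + 1 + 1 + 1 = 7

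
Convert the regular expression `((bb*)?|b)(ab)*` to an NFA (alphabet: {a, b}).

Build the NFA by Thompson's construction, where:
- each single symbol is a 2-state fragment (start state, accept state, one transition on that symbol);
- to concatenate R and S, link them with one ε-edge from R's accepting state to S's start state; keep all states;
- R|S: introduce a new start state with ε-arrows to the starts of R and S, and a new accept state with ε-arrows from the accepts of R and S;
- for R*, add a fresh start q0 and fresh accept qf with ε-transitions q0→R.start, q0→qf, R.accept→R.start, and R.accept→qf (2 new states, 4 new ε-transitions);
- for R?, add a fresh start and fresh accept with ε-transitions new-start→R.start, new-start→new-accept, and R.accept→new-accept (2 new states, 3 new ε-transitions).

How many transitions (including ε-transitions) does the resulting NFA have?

Recursing over subexpressions:
Each of the 5 symbol leaves contributes 1 transition (1 symbol, 0 ε).
  b* — 5 transitions (1 symbol, 4 ε)
  bb* — 7 transitions (2 symbol, 5 ε)
  (bb*)? — 10 transitions (2 symbol, 8 ε)
  (bb*)?|b — 15 transitions (3 symbol, 12 ε)
  ab — 3 transitions (2 symbol, 1 ε)
  (ab)* — 7 transitions (2 symbol, 5 ε)
  ((bb*)?|b)(ab)* — 23 transitions (5 symbol, 18 ε)

23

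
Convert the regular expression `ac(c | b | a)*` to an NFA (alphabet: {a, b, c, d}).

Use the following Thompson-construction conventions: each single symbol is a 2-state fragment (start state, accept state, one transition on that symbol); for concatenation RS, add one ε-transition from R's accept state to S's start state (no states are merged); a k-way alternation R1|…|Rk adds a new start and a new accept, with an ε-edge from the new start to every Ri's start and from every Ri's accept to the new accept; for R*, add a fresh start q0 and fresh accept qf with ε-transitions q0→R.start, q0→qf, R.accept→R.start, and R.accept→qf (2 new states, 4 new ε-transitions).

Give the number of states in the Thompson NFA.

14

Building bottom-up:
Each of the 5 symbol leaves contributes a 2-state fragment.
  c | b | a — 8 states
  (c | b | a)* — 10 states
  ac(c | b | a)* — 14 states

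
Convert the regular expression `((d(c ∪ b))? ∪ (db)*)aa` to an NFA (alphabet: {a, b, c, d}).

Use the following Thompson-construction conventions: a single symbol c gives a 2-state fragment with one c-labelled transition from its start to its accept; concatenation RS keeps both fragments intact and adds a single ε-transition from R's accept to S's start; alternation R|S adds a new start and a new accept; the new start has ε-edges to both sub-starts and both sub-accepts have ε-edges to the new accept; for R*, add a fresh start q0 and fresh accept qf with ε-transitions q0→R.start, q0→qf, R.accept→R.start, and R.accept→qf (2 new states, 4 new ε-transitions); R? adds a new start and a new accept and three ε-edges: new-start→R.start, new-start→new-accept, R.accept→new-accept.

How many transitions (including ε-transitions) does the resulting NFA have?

Bottom-up over the parse tree:
Each of the 7 symbol leaves contributes 1 transition (1 symbol, 0 ε).
  c ∪ b = 6 transitions (2 symbol, 4 ε)
  d(c ∪ b) = 8 transitions (3 symbol, 5 ε)
  (d(c ∪ b))? = 11 transitions (3 symbol, 8 ε)
  db = 3 transitions (2 symbol, 1 ε)
  (db)* = 7 transitions (2 symbol, 5 ε)
  (d(c ∪ b))? ∪ (db)* = 22 transitions (5 symbol, 17 ε)
  ((d(c ∪ b))? ∪ (db)*)aa = 26 transitions (7 symbol, 19 ε)

26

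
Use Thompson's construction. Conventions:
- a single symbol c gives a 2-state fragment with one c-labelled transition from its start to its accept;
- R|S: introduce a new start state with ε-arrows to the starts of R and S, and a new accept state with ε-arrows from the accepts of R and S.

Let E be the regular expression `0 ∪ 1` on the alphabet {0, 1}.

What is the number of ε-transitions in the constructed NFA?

4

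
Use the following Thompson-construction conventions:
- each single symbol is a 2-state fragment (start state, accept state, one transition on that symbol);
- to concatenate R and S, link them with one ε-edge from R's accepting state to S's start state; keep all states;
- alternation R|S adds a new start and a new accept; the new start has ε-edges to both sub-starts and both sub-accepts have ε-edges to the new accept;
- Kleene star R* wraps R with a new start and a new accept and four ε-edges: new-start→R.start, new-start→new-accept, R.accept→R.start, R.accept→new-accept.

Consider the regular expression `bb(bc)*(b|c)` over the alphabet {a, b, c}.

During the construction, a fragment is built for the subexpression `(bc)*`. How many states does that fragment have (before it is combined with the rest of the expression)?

Fragment for `(bc)*`:
Each of the 2 symbol leaves contributes a 2-state fragment.
  bc : 4 states
  (bc)* : 6 states

6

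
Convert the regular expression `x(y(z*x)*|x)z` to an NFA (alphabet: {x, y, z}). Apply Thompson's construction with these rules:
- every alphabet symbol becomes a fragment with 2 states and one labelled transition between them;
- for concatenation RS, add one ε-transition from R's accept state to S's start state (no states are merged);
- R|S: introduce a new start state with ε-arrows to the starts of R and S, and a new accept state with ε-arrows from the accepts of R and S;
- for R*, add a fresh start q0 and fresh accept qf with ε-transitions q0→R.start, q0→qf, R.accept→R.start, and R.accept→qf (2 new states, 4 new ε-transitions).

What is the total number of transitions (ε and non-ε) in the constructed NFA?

22

Per subexpression:
Each of the 6 symbol leaves contributes 1 transition (1 symbol, 0 ε).
  z* = 5 transitions (1 symbol, 4 ε)
  z*x = 7 transitions (2 symbol, 5 ε)
  (z*x)* = 11 transitions (2 symbol, 9 ε)
  y(z*x)* = 13 transitions (3 symbol, 10 ε)
  y(z*x)*|x = 18 transitions (4 symbol, 14 ε)
  x(y(z*x)*|x)z = 22 transitions (6 symbol, 16 ε)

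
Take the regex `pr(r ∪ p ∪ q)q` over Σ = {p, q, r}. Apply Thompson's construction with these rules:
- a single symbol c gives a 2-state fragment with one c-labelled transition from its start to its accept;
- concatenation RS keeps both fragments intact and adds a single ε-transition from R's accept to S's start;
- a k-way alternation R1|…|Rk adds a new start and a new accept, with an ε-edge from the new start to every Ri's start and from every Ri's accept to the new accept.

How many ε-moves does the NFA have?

Bottom-up over the parse tree:
Each of the 6 symbol leaves contributes 0 ε-transitions.
  r ∪ p ∪ q = 6 ε-transitions
  pr(r ∪ p ∪ q)q = 9 ε-transitions

9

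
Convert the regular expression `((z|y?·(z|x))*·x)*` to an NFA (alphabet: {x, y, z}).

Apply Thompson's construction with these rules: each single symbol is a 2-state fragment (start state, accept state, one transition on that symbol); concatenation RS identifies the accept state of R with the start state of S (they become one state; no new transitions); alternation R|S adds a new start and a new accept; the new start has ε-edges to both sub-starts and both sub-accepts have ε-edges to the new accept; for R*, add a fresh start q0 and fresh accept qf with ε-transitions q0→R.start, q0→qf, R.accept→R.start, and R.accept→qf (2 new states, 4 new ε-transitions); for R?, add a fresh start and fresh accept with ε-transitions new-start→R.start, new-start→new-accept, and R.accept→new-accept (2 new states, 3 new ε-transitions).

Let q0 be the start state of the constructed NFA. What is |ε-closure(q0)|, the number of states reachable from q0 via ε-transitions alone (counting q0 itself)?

11

Let C(F) = |ε-closure(F.start)| within fragment F, and note whether F accepts ε. Symbol fragments have C = 1 and do not accept ε. Then:
  y? → new start has ε-edges to the inner start and to the new accept, so |closure| = 2 + 1 = 3
  z|x → new start ε-reaches every alternative's start; none of them accept ε, so the new accept is not reached: |closure| = 1 + 1 + 1 = 3
  y?·(z|x) → the left operand accepts ε, so the closure extends into the next operand (the shared merged state is already counted); |closure| = 3 + (3−1) = 5
  z|y?·(z|x) → new start ε-reaches every alternative's start; none of them accept ε, so the new accept is not reached: |closure| = 1 + 1 + 5 = 7
  (z|y?·(z|x))* → the star's fresh start ε-reaches both the body's start and the fresh accept: |closure| = 2 + 7 = 9
  (z|y?·(z|x))*·x → the left operand accepts ε, so the closure extends into the next operand (the shared merged state is already counted); |closure| = 9 + (1−1) = 9
  ((z|y?·(z|x))*·x)* → the star's fresh start ε-reaches both the body's start and the fresh accept: |closure| = 2 + 9 = 11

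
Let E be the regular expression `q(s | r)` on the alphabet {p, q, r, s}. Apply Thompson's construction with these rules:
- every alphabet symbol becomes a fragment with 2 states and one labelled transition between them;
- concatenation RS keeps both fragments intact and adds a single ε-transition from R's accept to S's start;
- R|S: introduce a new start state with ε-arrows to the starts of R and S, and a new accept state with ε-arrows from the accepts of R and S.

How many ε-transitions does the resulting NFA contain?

5

Bottom-up over the parse tree:
Each of the 3 symbol leaves contributes 0 ε-transitions.
  s | r : 4 ε-transitions
  q(s | r) : 5 ε-transitions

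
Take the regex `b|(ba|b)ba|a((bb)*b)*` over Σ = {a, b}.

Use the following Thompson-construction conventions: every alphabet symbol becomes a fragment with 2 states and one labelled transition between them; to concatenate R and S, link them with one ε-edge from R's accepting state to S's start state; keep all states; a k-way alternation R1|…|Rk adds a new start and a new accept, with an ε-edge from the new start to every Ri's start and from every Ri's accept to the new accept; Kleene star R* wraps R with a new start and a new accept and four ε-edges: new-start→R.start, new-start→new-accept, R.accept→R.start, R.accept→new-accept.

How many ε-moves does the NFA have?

By structural recursion:
Each of the 10 symbol leaves contributes 0 ε-transitions.
  ba — 1 ε-transition
  ba|b — 5 ε-transitions
  (ba|b)ba — 7 ε-transitions
  bb — 1 ε-transition
  (bb)* — 5 ε-transitions
  (bb)*b — 6 ε-transitions
  ((bb)*b)* — 10 ε-transitions
  a((bb)*b)* — 11 ε-transitions
  b|(ba|b)ba|a((bb)*b)* — 24 ε-transitions

24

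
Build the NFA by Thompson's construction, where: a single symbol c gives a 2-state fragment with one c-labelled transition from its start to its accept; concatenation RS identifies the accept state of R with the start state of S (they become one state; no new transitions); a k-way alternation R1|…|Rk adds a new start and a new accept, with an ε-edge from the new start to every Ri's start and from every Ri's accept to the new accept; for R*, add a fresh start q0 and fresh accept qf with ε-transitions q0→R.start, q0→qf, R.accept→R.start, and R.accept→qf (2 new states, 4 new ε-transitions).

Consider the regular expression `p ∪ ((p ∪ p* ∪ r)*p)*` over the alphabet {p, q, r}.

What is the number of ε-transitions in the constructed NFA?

22

By structural recursion:
Each of the 5 symbol leaves contributes 0 ε-transitions.
  p* — 4 ε-transitions
  p ∪ p* ∪ r — 10 ε-transitions
  (p ∪ p* ∪ r)* — 14 ε-transitions
  (p ∪ p* ∪ r)*p — 14 ε-transitions
  ((p ∪ p* ∪ r)*p)* — 18 ε-transitions
  p ∪ ((p ∪ p* ∪ r)*p)* — 22 ε-transitions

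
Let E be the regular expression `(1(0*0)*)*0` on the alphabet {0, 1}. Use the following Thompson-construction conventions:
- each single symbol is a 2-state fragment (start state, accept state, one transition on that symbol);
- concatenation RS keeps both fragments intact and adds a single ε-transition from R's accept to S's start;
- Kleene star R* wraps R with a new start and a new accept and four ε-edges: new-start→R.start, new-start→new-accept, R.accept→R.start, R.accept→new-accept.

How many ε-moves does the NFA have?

15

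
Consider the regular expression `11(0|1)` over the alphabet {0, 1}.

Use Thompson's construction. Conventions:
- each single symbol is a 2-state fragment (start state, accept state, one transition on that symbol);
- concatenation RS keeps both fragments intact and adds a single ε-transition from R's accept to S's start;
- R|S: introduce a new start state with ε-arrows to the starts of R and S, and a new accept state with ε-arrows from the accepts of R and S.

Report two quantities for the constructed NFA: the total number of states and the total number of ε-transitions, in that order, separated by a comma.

10, 6

Bottom-up over the parse tree:
Each of the 4 symbol leaves contributes 2 states and 0 ε-transitions.
  0|1 → 6 states, 4 ε-transitions
  11(0|1) → 10 states, 6 ε-transitions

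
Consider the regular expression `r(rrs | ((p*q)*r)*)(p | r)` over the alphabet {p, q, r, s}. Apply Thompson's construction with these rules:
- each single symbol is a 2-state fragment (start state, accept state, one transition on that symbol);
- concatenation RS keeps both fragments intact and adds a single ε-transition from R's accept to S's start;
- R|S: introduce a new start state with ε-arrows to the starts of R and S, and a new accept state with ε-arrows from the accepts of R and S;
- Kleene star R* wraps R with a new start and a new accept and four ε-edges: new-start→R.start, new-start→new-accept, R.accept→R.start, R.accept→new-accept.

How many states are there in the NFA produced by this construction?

28

By structural recursion:
Each of the 9 symbol leaves contributes a 2-state fragment.
  rrs — 6 states
  p* — 4 states
  p*q — 6 states
  (p*q)* — 8 states
  (p*q)*r — 10 states
  ((p*q)*r)* — 12 states
  rrs | ((p*q)*r)* — 20 states
  p | r — 6 states
  r(rrs | ((p*q)*r)*)(p | r) — 28 states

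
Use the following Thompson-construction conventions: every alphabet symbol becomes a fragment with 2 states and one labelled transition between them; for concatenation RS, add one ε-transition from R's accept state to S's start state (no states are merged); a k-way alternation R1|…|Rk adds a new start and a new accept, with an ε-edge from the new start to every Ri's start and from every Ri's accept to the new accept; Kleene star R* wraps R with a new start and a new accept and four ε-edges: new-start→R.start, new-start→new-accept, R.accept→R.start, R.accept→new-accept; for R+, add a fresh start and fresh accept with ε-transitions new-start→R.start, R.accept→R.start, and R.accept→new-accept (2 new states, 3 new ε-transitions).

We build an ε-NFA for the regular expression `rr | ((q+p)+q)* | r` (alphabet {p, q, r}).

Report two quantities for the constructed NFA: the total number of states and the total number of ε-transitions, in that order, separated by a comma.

20, 19

Recursing over subexpressions:
Each of the 6 symbol leaves contributes 2 states and 0 ε-transitions.
  rr : 4 states, 1 ε-transition
  q+ : 4 states, 3 ε-transitions
  q+p : 6 states, 4 ε-transitions
  (q+p)+ : 8 states, 7 ε-transitions
  (q+p)+q : 10 states, 8 ε-transitions
  ((q+p)+q)* : 12 states, 12 ε-transitions
  rr | ((q+p)+q)* | r : 20 states, 19 ε-transitions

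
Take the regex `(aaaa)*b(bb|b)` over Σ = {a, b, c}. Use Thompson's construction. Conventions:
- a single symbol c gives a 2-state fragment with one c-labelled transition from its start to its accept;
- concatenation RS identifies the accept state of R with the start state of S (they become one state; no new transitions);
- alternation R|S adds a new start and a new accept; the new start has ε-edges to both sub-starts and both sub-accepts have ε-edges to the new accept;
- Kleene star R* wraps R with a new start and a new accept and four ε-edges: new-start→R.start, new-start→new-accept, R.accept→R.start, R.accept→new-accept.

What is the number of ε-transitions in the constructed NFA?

8

Recursing over subexpressions:
Each of the 8 symbol leaves contributes 0 ε-transitions.
  aaaa — 0 ε-transitions
  (aaaa)* — 4 ε-transitions
  bb — 0 ε-transitions
  bb|b — 4 ε-transitions
  (aaaa)*b(bb|b) — 8 ε-transitions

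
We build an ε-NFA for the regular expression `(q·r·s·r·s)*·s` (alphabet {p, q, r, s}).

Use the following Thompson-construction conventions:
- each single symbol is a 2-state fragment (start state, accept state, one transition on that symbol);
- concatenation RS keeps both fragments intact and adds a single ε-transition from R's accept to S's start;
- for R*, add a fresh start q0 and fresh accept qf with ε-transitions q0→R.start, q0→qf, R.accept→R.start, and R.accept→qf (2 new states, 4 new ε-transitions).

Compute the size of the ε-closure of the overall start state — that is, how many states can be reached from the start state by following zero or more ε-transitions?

Let C(F) = |ε-closure(F.start)| within fragment F, and note whether F accepts ε. Symbol fragments have C = 1 and do not accept ε. Then:
  q·r·s·r·s : same as the first factor's closure: |closure| = 1
  (q·r·s·r·s)* : new start has ε-edges to the inner start and to the new accept, so |closure| = 2 + 1 = 3
  (q·r·s·r·s)*·s : |closure| = 3 + 1 = 4 (closure spills across the concat boundary because the left factor accepts ε)

4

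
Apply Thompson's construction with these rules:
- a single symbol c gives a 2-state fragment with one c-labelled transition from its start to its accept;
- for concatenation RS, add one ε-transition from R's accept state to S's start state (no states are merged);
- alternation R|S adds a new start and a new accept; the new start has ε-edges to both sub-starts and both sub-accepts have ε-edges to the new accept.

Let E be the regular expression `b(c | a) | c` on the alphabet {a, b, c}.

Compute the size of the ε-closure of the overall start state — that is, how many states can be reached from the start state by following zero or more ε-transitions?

3

Compute the ε-closure size of each fragment's start state recursively; a symbol fragment's start has no outgoing ε-edge, so its closure is just itself (size 1).
  c | a : |ε-closure| = 1 + 1 + 1 = 3 (the new accept is not ε-reachable since no branch accepts ε)
  b(c | a) : same as the first factor's closure: |ε-closure| = 1
  b(c | a) | c : |ε-closure| = 1 + 1 + 1 = 3 (the new accept is not ε-reachable since no branch accepts ε)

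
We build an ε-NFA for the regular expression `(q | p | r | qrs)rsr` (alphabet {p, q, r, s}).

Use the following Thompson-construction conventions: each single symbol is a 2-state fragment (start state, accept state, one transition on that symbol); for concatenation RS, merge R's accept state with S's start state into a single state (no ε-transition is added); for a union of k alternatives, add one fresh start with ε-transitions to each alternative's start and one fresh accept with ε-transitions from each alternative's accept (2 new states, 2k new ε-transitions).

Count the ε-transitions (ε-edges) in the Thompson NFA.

By structural recursion:
Each of the 9 symbol leaves contributes 0 ε-transitions.
  qrs → 0 ε-transitions
  q | p | r | qrs → 8 ε-transitions
  (q | p | r | qrs)rsr → 8 ε-transitions

8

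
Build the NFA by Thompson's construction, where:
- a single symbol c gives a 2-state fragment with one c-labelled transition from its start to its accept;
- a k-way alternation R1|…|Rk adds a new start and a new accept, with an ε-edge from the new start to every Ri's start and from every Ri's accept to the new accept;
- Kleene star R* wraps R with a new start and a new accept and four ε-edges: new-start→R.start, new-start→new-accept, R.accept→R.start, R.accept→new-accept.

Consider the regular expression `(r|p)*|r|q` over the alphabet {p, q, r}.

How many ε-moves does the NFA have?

By structural recursion:
Each of the 4 symbol leaves contributes 0 ε-transitions.
  r|p → 4 ε-transitions
  (r|p)* → 8 ε-transitions
  (r|p)*|r|q → 14 ε-transitions

14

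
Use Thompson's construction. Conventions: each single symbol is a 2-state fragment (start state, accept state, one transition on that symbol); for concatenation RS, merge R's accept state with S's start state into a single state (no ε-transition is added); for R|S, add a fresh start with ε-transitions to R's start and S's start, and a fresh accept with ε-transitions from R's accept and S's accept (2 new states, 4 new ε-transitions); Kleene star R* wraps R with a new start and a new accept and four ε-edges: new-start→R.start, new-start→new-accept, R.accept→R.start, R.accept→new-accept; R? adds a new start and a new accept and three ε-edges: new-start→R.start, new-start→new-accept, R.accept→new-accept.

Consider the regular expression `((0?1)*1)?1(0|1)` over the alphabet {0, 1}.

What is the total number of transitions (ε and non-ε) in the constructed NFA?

Recursing over subexpressions:
Each of the 6 symbol leaves contributes 1 transition (1 symbol, 0 ε).
  0? — 4 transitions (1 symbol, 3 ε)
  0?1 — 5 transitions (2 symbol, 3 ε)
  (0?1)* — 9 transitions (2 symbol, 7 ε)
  (0?1)*1 — 10 transitions (3 symbol, 7 ε)
  ((0?1)*1)? — 13 transitions (3 symbol, 10 ε)
  0|1 — 6 transitions (2 symbol, 4 ε)
  ((0?1)*1)?1(0|1) — 20 transitions (6 symbol, 14 ε)

20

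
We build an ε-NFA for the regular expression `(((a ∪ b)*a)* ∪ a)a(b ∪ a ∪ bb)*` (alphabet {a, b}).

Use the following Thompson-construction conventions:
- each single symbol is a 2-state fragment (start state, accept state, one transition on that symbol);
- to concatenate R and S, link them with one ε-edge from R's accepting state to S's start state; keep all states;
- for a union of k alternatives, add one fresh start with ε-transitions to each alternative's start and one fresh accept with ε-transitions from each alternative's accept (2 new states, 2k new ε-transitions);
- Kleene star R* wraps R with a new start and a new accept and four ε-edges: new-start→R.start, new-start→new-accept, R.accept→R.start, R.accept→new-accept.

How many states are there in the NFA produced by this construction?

30

By structural recursion:
Each of the 9 symbol leaves contributes a 2-state fragment.
  a ∪ b = 6 states
  (a ∪ b)* = 8 states
  (a ∪ b)*a = 10 states
  ((a ∪ b)*a)* = 12 states
  ((a ∪ b)*a)* ∪ a = 16 states
  bb = 4 states
  b ∪ a ∪ bb = 10 states
  (b ∪ a ∪ bb)* = 12 states
  (((a ∪ b)*a)* ∪ a)a(b ∪ a ∪ bb)* = 30 states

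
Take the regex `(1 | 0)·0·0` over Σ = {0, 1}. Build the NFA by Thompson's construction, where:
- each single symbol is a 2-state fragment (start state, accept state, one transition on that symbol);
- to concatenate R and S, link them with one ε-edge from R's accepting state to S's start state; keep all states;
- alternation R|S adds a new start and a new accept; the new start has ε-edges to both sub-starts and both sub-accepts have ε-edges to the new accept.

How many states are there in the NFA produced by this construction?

Per subexpression:
Each of the 4 symbol leaves contributes a 2-state fragment.
  1 | 0 = 6 states
  (1 | 0)·0·0 = 10 states

10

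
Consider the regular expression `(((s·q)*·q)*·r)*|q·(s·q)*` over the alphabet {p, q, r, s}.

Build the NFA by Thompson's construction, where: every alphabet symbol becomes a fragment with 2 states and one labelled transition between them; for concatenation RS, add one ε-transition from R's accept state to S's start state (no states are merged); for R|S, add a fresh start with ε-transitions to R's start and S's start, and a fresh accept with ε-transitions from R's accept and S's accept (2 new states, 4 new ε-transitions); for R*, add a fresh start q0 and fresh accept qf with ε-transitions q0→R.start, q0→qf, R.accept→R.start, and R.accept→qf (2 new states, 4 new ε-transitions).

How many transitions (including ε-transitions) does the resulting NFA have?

32

Recursing over subexpressions:
Each of the 7 symbol leaves contributes 1 transition (1 symbol, 0 ε).
  s·q : 3 transitions (2 symbol, 1 ε)
  (s·q)* : 7 transitions (2 symbol, 5 ε)
  (s·q)*·q : 9 transitions (3 symbol, 6 ε)
  ((s·q)*·q)* : 13 transitions (3 symbol, 10 ε)
  ((s·q)*·q)*·r : 15 transitions (4 symbol, 11 ε)
  (((s·q)*·q)*·r)* : 19 transitions (4 symbol, 15 ε)
  s·q : 3 transitions (2 symbol, 1 ε)
  (s·q)* : 7 transitions (2 symbol, 5 ε)
  q·(s·q)* : 9 transitions (3 symbol, 6 ε)
  (((s·q)*·q)*·r)*|q·(s·q)* : 32 transitions (7 symbol, 25 ε)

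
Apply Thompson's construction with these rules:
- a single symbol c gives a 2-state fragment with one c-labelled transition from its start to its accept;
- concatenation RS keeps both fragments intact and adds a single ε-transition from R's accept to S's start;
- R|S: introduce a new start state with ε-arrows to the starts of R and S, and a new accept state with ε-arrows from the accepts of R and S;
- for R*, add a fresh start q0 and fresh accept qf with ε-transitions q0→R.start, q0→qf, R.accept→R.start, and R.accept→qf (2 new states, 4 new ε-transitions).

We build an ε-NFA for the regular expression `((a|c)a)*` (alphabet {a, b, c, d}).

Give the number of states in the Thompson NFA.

10

Recursing over subexpressions:
Each of the 3 symbol leaves contributes a 2-state fragment.
  a|c : 6 states
  (a|c)a : 8 states
  ((a|c)a)* : 10 states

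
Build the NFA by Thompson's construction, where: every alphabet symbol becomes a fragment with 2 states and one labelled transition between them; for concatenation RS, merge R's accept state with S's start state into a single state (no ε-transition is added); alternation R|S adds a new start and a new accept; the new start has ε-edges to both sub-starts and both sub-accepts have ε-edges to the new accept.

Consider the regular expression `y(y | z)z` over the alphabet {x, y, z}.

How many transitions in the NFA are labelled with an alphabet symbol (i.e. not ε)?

4

By structural recursion:
Each of the 4 symbol leaves contributes exactly 1 symbol transition.
  y | z : 2 symbol transitions
  y(y | z)z : 4 symbol transitions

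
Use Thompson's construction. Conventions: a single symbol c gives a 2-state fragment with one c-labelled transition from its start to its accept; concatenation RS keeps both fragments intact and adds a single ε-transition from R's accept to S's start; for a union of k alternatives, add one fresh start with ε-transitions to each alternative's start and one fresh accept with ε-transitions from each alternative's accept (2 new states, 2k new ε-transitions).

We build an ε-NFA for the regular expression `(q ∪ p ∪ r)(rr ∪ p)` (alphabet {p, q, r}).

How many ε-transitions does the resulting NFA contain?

Building bottom-up:
Each of the 6 symbol leaves contributes 0 ε-transitions.
  q ∪ p ∪ r = 6 ε-transitions
  rr = 1 ε-transition
  rr ∪ p = 5 ε-transitions
  (q ∪ p ∪ r)(rr ∪ p) = 12 ε-transitions

12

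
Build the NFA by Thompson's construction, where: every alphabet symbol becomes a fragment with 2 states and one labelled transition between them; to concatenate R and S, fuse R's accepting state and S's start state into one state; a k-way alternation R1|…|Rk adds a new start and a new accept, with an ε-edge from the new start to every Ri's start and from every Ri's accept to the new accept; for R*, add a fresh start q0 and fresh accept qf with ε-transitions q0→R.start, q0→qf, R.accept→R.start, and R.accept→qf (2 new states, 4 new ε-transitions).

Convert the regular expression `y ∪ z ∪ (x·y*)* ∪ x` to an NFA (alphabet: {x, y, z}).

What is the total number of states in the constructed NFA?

15

Building bottom-up:
Each of the 5 symbol leaves contributes a 2-state fragment.
  y* : 4 states
  x·y* : 5 states
  (x·y*)* : 7 states
  y ∪ z ∪ (x·y*)* ∪ x : 15 states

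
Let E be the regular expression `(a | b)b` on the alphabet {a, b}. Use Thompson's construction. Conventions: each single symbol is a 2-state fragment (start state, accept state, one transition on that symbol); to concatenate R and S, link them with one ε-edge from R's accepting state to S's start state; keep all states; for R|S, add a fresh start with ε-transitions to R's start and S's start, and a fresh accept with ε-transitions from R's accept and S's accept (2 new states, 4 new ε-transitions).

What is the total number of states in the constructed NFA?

8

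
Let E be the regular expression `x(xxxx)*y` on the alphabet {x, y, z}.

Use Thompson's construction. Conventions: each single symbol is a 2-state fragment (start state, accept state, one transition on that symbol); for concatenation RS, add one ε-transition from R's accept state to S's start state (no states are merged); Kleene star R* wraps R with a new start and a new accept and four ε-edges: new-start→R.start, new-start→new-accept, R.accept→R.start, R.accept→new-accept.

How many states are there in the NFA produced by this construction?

Recursing over subexpressions:
Each of the 6 symbol leaves contributes a 2-state fragment.
  xxxx — 8 states
  (xxxx)* — 10 states
  x(xxxx)*y — 14 states

14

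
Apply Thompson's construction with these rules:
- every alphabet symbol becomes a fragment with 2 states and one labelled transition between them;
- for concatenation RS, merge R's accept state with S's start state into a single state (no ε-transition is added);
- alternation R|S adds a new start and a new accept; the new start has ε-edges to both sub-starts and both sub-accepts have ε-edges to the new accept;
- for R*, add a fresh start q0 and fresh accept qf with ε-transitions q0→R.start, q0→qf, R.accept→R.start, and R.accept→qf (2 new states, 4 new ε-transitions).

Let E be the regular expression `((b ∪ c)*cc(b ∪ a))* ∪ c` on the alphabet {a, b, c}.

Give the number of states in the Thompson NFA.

Per subexpression:
Each of the 7 symbol leaves contributes a 2-state fragment.
  b ∪ c = 6 states
  (b ∪ c)* = 8 states
  b ∪ a = 6 states
  (b ∪ c)*cc(b ∪ a) = 15 states
  ((b ∪ c)*cc(b ∪ a))* = 17 states
  ((b ∪ c)*cc(b ∪ a))* ∪ c = 21 states

21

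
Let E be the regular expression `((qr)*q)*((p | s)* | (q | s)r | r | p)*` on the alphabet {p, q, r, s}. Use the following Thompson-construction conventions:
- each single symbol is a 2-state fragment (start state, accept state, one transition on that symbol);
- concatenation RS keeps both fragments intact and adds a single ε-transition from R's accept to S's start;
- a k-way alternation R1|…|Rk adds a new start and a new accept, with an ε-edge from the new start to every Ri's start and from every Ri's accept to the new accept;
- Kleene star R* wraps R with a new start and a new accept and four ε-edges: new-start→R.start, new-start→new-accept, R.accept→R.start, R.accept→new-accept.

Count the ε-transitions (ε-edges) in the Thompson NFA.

Recursing over subexpressions:
Each of the 10 symbol leaves contributes 0 ε-transitions.
  qr — 1 ε-transition
  (qr)* — 5 ε-transitions
  (qr)*q — 6 ε-transitions
  ((qr)*q)* — 10 ε-transitions
  p | s — 4 ε-transitions
  (p | s)* — 8 ε-transitions
  q | s — 4 ε-transitions
  (q | s)r — 5 ε-transitions
  (p | s)* | (q | s)r | r | p — 21 ε-transitions
  ((p | s)* | (q | s)r | r | p)* — 25 ε-transitions
  ((qr)*q)*((p | s)* | (q | s)r | r | p)* — 36 ε-transitions

36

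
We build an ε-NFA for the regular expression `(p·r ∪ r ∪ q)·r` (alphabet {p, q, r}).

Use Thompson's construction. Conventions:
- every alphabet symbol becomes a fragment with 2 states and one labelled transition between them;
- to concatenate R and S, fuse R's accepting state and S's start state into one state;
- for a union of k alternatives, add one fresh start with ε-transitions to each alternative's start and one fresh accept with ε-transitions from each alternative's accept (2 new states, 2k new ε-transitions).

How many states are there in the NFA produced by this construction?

10

Per subexpression:
Each of the 5 symbol leaves contributes a 2-state fragment.
  p·r → 3 states
  p·r ∪ r ∪ q → 9 states
  (p·r ∪ r ∪ q)·r → 10 states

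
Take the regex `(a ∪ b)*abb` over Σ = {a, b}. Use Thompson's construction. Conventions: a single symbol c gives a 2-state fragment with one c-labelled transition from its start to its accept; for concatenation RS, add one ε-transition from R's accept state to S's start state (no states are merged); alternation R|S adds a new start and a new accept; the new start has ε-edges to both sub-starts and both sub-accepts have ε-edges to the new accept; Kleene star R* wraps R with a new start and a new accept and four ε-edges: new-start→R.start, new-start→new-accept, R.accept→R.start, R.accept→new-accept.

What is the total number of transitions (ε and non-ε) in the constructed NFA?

Recursing over subexpressions:
Each of the 5 symbol leaves contributes 1 transition (1 symbol, 0 ε).
  a ∪ b — 6 transitions (2 symbol, 4 ε)
  (a ∪ b)* — 10 transitions (2 symbol, 8 ε)
  (a ∪ b)*abb — 16 transitions (5 symbol, 11 ε)

16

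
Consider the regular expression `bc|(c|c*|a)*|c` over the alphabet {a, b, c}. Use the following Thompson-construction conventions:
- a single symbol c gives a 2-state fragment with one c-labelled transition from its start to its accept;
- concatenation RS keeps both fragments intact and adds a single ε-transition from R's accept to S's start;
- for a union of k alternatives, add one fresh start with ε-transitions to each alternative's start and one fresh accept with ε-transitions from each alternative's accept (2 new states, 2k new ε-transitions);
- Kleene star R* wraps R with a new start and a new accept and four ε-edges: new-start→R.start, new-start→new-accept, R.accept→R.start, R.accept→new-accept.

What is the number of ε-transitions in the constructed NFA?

Recursing over subexpressions:
Each of the 6 symbol leaves contributes 0 ε-transitions.
  bc : 1 ε-transition
  c* : 4 ε-transitions
  c|c*|a : 10 ε-transitions
  (c|c*|a)* : 14 ε-transitions
  bc|(c|c*|a)*|c : 21 ε-transitions

21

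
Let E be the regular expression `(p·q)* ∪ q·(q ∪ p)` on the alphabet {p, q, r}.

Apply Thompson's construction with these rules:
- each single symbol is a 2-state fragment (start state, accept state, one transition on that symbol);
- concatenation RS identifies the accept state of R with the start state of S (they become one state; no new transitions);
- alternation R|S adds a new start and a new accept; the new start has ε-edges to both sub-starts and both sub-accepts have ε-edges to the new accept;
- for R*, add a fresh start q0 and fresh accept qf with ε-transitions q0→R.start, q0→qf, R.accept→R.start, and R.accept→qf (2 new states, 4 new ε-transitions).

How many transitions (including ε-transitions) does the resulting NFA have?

17

By structural recursion:
Each of the 5 symbol leaves contributes 1 transition (1 symbol, 0 ε).
  p·q : 2 transitions (2 symbol, 0 ε)
  (p·q)* : 6 transitions (2 symbol, 4 ε)
  q ∪ p : 6 transitions (2 symbol, 4 ε)
  q·(q ∪ p) : 7 transitions (3 symbol, 4 ε)
  (p·q)* ∪ q·(q ∪ p) : 17 transitions (5 symbol, 12 ε)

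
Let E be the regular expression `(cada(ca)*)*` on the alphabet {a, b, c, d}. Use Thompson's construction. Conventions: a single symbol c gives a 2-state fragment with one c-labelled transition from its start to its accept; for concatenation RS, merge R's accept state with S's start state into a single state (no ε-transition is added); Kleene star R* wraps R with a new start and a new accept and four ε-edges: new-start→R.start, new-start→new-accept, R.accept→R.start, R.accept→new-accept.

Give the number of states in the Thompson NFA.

11

Per subexpression:
Each of the 6 symbol leaves contributes a 2-state fragment.
  ca : 3 states
  (ca)* : 5 states
  cada(ca)* : 9 states
  (cada(ca)*)* : 11 states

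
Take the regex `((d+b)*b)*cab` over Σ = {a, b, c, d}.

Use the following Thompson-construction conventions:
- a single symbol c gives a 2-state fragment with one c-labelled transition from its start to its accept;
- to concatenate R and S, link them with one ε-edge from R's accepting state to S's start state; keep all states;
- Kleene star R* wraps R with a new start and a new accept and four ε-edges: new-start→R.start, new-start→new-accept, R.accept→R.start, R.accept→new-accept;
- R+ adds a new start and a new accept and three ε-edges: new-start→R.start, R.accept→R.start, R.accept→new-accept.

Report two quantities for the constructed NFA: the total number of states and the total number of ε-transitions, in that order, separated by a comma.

18, 16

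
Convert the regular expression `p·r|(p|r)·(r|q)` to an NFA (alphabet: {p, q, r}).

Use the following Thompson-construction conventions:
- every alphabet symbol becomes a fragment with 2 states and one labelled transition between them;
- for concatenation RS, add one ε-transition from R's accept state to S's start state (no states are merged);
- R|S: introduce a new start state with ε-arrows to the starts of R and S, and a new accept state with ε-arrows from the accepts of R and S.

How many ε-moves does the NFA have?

14

Per subexpression:
Each of the 6 symbol leaves contributes 0 ε-transitions.
  p·r : 1 ε-transition
  p|r : 4 ε-transitions
  r|q : 4 ε-transitions
  (p|r)·(r|q) : 9 ε-transitions
  p·r|(p|r)·(r|q) : 14 ε-transitions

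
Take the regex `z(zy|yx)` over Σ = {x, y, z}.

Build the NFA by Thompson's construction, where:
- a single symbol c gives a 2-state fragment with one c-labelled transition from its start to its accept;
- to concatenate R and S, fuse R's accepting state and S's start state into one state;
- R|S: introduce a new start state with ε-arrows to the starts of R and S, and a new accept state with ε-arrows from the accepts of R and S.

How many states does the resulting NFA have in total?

Building bottom-up:
Each of the 5 symbol leaves contributes a 2-state fragment.
  zy — 3 states
  yx — 3 states
  zy|yx — 8 states
  z(zy|yx) — 9 states

9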